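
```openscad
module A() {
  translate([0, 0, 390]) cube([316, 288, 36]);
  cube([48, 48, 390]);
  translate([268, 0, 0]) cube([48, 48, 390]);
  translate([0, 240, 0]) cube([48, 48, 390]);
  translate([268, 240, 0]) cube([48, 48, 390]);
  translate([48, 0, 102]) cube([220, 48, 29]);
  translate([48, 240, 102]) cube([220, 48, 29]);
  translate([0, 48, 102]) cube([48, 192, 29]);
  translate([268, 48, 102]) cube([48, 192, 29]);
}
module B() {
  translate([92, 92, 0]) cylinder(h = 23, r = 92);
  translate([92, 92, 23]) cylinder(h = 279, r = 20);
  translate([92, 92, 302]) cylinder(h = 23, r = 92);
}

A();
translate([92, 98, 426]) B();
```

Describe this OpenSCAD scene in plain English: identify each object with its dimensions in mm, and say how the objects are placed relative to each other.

A is a four-legged stool. The seat is a 316×288×36 mm slab whose top surface is at z = 426 mm; four square legs, each 48×48 mm in cross-section, run from the floor (z = 0) to the underside of the seat, each flush with a corner of the seat. Four stretchers, 48 mm wide and 29 mm tall, connect adjacent legs with their undersides at z = 102 mm, each running between the inner faces of the legs it joins and aligned with the legs' outer faces on the other axis.

B is a spool: two coaxial disc flanges of radius 92 mm and thickness 23 mm, joined by a core cylinder of radius 20 mm and height 279 mm. The lower flange rests on z = 0 and the three cylinders share a vertical axis.

The spool is on top of the stool.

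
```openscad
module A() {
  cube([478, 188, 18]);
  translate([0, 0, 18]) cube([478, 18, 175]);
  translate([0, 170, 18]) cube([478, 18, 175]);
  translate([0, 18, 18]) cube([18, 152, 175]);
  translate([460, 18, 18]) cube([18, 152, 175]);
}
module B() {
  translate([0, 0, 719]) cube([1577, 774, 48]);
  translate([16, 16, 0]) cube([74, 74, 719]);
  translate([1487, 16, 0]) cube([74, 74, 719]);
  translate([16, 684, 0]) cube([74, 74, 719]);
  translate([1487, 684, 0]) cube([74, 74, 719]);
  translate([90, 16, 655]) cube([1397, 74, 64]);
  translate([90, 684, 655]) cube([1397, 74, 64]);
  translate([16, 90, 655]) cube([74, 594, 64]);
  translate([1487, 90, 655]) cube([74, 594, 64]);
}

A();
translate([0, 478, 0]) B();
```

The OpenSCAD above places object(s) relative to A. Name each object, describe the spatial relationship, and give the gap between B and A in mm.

A is an open box. B is a table. The table is on the floor beside the open box on its +y side. The gap between the table and the open box is 290 mm.

The table's nearest face is 290 mm from the open box's +y face.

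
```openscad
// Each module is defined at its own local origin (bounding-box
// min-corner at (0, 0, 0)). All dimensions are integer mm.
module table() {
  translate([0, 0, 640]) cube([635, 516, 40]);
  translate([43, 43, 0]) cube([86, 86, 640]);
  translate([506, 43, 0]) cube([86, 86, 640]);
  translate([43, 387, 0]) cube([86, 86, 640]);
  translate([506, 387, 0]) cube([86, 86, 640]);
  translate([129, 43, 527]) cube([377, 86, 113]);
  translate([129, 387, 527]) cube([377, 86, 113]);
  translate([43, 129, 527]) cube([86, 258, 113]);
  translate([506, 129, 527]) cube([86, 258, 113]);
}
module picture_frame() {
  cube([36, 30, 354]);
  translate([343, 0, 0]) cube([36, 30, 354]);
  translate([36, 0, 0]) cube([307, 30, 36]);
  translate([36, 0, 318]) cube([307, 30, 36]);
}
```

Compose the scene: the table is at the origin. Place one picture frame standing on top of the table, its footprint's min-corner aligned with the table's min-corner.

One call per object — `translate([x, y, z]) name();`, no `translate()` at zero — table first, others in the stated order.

table();
translate([0, 0, 680]) picture_frame();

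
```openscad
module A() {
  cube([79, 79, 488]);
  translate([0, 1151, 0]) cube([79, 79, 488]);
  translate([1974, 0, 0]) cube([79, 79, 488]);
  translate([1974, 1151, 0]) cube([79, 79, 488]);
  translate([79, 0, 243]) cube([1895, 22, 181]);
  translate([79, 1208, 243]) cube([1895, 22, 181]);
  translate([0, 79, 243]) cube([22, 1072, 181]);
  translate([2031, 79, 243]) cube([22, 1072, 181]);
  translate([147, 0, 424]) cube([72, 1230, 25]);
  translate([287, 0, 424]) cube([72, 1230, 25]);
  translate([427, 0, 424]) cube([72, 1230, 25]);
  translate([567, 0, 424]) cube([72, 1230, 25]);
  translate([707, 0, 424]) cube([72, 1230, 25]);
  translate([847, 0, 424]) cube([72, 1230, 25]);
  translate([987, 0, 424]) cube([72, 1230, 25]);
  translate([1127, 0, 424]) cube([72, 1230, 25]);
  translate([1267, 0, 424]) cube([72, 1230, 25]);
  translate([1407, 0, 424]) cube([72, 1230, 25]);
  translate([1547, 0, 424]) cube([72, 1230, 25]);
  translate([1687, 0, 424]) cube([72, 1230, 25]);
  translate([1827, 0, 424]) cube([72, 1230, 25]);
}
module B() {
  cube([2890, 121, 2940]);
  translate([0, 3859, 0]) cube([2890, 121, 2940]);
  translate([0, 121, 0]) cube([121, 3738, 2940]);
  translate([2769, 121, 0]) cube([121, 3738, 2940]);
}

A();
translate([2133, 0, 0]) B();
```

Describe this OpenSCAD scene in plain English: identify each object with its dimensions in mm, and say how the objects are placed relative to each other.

A is a bed frame 2053 mm long (x) by 1230 mm wide (y). Four 79×79 mm corner posts, 488 mm tall, at the corners of the footprint. Four rails of 22 mm thickness and 181 mm height run between adjacent posts with their undersides at z = 243 mm, their outer faces flush with the outside of the frame (the two x-running rails run between the posts' inner faces; the two y-running rails run between the posts' inner faces). 13 slats, each 72 mm wide (x) and 25 mm thick, lie across the top of the two x-running rails, running the full 1230 mm width of the frame in y; the slats are evenly spaced along x between the inner faces of the end posts with equal gaps (rounded down to the nearest mm) at the −x end and between each pair — any rounding remainder accumulates at the +x end.

B is a box-shaped house frame (walls only): outside footprint 2890×3980 mm, wall height 2940 mm, wall thickness 121 mm. The two y-facing walls run the full x-width; the two x-facing walls fit between the inner faces of the y-facing walls.

The house frame is on the floor beside the bed frame on its +x side.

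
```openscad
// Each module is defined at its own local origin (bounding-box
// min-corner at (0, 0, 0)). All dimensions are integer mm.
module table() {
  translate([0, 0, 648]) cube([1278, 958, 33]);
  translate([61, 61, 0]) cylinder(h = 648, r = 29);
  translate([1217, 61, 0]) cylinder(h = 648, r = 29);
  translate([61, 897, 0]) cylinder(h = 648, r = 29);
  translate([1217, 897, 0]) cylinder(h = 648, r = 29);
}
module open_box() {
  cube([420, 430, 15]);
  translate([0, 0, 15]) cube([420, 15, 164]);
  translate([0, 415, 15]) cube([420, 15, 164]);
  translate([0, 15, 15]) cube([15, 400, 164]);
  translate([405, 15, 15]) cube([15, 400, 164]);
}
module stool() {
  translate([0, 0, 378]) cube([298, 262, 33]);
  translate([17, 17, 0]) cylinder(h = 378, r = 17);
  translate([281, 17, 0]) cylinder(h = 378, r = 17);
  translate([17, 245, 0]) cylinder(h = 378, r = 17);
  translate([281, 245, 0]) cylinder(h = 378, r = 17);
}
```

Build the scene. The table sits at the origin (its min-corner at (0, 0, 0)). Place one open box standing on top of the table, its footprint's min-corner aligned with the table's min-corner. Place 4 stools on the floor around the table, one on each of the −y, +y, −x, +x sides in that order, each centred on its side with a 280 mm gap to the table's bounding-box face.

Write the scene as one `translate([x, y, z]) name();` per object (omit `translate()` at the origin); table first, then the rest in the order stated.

table();
translate([0, 0, 681]) open_box();
translate([490, -542, 0]) stool();
translate([490, 1238, 0]) stool();
translate([-578, 348, 0]) stool();
translate([1558, 348, 0]) stool();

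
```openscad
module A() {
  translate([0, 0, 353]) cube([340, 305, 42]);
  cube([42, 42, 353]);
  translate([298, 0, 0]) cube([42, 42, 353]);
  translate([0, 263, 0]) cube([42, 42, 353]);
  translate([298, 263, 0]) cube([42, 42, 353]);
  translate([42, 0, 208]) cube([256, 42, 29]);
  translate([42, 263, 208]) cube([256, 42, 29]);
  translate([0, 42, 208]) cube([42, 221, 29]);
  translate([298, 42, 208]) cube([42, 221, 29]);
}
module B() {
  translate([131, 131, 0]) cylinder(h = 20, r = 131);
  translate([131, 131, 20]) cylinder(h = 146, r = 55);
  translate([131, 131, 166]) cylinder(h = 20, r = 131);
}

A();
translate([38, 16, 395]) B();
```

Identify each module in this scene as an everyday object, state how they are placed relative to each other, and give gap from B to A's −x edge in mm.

The spool's min-x is at 38; the stool's min-x is 0; gap = 38 mm.

A is a stool. B is a spool. The spool is on top of the stool. The gap from the spool to the stool's −x edge is 38 mm.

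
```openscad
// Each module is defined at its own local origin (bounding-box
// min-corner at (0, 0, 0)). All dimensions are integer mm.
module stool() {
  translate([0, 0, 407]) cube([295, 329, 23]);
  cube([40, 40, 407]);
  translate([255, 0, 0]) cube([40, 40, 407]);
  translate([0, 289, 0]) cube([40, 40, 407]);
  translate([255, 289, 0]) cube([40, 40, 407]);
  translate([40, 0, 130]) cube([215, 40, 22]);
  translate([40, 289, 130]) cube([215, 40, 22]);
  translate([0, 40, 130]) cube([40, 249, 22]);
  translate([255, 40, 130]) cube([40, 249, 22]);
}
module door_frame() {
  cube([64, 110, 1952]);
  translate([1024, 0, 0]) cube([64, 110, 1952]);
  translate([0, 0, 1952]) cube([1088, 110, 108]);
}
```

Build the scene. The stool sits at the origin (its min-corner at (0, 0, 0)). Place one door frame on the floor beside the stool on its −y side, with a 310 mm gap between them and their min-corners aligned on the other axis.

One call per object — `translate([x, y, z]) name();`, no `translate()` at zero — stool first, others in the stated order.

stool();
translate([0, -420, 0]) door_frame();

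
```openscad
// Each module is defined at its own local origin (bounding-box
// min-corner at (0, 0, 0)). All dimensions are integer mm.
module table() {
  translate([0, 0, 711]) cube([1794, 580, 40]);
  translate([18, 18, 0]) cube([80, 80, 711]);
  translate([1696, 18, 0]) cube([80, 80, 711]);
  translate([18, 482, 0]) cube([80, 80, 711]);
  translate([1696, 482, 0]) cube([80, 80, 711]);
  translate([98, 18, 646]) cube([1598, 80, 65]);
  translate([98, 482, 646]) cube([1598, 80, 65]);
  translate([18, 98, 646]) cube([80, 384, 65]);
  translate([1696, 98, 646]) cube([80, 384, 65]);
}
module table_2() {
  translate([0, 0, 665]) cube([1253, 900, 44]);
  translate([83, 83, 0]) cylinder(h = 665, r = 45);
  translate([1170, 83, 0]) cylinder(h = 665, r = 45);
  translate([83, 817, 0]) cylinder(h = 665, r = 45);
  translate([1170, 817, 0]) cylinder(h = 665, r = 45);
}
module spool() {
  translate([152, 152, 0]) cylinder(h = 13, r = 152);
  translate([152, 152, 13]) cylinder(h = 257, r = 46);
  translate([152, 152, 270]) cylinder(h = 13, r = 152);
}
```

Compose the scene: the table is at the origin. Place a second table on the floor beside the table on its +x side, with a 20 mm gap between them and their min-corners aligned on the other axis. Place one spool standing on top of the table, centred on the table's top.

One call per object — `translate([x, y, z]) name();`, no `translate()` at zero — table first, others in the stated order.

table();
translate([1814, 0, 0]) table_2();
translate([745, 138, 751]) spool();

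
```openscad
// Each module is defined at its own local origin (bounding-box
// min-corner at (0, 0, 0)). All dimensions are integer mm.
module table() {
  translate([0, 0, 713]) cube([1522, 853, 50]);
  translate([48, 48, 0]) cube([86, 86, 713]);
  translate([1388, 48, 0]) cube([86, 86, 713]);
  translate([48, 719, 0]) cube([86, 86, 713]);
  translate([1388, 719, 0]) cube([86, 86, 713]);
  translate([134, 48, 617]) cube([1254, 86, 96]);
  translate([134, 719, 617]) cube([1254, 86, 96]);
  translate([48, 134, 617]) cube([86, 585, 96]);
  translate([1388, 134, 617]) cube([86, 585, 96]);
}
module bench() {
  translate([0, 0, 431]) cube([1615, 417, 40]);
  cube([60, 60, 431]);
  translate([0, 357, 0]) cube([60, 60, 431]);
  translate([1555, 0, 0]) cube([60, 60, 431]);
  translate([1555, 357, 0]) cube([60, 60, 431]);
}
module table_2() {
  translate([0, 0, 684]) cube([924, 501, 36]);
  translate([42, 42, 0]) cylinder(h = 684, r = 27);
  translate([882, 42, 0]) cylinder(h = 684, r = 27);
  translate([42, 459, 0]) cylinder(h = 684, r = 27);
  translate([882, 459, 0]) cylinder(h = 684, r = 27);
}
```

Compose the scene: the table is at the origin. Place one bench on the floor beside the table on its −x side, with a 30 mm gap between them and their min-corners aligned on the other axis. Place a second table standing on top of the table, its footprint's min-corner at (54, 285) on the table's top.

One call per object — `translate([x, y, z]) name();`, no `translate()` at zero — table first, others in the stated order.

table();
translate([-1645, 0, 0]) bench();
translate([54, 285, 763]) table_2();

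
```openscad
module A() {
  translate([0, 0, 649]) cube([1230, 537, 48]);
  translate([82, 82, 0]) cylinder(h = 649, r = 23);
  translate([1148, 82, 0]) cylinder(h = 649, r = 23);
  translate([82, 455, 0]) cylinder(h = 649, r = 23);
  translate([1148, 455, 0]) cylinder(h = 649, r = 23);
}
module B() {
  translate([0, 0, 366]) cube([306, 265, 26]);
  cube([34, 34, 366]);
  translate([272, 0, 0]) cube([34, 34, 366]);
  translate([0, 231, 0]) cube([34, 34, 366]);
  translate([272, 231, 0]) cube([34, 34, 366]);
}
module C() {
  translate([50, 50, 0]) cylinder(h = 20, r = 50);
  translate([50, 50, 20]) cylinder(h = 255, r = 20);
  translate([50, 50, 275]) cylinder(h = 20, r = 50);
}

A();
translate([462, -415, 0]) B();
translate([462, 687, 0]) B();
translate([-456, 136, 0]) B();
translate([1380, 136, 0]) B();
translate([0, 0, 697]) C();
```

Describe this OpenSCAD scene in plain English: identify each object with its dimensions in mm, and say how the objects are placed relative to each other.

A is a table: top 1230 mm (x) × 537 mm (y), 48 mm thick, upper face at z = 697 mm, on four round legs of 46 mm diameter, each leg's bounding box inset 59 mm from the nearest pair of top edges, running from z = 0 to the bottom of the top.

B is a four-legged stool. The seat is a 306×265×26 mm slab whose top surface is at z = 392 mm; four square legs, each 34×34 mm in cross-section, run from the floor (z = 0) to the underside of the seat, each flush with a corner of the seat.

C is a spool: two coaxial disc flanges of radius 50 mm and thickness 20 mm, joined by a core cylinder of radius 20 mm and height 255 mm. The lower flange rests on z = 0 and the three cylinders share a vertical axis.

Four stools sit around the table at the −y, +y, −x, +x sides. The spool is on top of the table.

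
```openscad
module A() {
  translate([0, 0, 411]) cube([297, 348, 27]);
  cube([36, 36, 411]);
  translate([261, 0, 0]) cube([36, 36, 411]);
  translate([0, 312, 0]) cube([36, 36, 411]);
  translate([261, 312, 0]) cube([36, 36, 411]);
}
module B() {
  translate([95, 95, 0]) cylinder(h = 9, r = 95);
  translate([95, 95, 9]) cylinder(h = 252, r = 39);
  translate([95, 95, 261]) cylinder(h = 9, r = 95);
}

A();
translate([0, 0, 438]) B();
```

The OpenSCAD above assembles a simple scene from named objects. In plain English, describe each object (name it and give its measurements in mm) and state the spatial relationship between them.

A is a simple wooden stool: a rectangular seat 297 mm (x) by 348 mm (y), 27 mm thick, top face at z = 438 mm, on four square legs, each 36×36 mm in cross-section. The legs rest on z = 0, each flush with a corner of the seat.

B is a spool: two coaxial disc flanges of radius 95 mm and thickness 9 mm, joined by a core cylinder of radius 39 mm and height 252 mm. The lower flange rests on z = 0 and the three cylinders share a vertical axis.

The spool is on top of the stool.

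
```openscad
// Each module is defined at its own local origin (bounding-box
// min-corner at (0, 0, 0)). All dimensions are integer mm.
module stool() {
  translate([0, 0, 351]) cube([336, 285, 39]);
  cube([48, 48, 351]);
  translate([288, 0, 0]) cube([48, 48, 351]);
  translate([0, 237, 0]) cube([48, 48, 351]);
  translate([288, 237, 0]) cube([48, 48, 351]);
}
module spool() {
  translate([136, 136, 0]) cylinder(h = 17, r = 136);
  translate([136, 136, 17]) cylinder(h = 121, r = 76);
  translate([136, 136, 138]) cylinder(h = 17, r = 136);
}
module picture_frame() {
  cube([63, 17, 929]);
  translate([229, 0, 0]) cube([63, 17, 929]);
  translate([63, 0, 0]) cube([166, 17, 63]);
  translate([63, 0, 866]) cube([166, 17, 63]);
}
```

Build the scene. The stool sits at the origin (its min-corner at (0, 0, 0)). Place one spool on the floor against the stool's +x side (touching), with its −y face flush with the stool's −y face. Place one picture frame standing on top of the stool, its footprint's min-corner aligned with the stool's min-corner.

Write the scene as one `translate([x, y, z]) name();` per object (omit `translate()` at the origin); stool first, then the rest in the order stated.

stool();
translate([336, 0, 0]) spool();
translate([0, 0, 390]) picture_frame();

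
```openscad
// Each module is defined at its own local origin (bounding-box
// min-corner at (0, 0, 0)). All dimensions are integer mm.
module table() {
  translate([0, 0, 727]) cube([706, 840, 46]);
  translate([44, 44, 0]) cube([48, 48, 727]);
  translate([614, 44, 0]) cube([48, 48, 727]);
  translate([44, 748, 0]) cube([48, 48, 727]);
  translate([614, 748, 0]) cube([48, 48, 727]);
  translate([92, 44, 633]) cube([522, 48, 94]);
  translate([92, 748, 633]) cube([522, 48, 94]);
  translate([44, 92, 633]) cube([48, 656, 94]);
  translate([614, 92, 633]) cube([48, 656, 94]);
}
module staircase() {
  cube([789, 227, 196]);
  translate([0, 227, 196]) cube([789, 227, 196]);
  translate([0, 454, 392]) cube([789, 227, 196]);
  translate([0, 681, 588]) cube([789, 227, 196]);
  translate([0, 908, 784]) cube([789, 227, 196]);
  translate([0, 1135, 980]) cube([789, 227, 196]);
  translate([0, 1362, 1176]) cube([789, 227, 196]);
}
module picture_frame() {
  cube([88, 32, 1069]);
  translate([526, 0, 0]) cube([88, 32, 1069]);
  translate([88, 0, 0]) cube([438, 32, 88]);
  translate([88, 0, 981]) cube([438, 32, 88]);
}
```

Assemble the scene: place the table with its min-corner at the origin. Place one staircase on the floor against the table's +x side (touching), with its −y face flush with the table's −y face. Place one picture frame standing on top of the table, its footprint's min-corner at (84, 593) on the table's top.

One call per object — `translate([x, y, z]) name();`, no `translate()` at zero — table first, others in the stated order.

table();
translate([706, 0, 0]) staircase();
translate([84, 593, 773]) picture_frame();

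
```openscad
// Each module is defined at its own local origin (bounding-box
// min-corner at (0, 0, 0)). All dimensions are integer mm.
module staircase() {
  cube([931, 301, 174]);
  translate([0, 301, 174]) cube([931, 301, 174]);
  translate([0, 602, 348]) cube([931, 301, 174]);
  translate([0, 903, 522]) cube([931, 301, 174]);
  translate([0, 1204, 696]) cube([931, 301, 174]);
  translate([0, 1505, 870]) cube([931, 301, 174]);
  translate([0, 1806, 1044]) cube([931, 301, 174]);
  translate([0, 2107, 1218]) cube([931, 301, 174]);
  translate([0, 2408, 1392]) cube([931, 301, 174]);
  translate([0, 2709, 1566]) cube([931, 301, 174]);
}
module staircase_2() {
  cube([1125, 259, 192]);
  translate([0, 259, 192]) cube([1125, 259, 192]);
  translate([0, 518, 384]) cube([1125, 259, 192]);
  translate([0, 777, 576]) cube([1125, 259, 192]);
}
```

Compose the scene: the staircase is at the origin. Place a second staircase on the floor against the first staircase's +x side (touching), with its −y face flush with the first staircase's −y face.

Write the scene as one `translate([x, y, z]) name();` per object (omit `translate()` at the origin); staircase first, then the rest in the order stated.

staircase();
translate([931, 0, 0]) staircase_2();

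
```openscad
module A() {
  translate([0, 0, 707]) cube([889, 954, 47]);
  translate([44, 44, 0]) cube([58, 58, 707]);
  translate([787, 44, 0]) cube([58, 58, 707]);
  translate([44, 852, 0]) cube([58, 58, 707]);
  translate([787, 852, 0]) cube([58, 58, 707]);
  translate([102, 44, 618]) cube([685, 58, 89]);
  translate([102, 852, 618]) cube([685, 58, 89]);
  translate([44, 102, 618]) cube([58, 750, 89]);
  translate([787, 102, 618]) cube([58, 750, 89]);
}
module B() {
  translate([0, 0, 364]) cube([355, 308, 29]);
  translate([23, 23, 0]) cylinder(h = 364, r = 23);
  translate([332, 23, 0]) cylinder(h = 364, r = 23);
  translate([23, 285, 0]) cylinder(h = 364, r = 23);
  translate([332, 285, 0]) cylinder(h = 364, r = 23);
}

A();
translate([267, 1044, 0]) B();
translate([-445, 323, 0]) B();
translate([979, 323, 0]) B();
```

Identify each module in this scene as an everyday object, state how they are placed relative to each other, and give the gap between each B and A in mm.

Each stool's nearest face is 90 mm from the table's bounding box.

A is a table. B is a stool. Three stools sit around the table at the +y, −x, +x sides. The gap between each stool and the table is 90 mm.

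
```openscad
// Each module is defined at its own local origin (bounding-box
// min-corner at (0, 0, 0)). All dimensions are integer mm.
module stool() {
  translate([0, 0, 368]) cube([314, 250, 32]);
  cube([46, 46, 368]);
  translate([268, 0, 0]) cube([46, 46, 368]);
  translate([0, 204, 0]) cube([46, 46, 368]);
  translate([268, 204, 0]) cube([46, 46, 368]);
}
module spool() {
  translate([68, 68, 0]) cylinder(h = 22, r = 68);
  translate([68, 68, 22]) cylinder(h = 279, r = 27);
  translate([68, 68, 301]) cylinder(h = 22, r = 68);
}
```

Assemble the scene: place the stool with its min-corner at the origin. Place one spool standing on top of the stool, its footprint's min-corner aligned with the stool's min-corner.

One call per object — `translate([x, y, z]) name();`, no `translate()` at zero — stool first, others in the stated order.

stool();
translate([0, 0, 400]) spool();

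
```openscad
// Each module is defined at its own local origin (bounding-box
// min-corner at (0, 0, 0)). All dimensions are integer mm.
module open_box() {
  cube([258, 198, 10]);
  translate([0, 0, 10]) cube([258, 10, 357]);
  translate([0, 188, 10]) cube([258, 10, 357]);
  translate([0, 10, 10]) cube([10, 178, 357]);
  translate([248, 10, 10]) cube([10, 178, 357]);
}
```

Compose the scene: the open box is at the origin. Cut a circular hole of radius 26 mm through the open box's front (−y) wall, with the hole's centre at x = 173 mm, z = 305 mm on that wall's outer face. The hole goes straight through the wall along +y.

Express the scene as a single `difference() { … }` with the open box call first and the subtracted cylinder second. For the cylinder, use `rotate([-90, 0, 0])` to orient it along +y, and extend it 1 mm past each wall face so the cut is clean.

difference() {
  open_box();
  translate([173, -1, 305]) rotate([-90, 0, 0]) cylinder(h = 12, r = 26);
}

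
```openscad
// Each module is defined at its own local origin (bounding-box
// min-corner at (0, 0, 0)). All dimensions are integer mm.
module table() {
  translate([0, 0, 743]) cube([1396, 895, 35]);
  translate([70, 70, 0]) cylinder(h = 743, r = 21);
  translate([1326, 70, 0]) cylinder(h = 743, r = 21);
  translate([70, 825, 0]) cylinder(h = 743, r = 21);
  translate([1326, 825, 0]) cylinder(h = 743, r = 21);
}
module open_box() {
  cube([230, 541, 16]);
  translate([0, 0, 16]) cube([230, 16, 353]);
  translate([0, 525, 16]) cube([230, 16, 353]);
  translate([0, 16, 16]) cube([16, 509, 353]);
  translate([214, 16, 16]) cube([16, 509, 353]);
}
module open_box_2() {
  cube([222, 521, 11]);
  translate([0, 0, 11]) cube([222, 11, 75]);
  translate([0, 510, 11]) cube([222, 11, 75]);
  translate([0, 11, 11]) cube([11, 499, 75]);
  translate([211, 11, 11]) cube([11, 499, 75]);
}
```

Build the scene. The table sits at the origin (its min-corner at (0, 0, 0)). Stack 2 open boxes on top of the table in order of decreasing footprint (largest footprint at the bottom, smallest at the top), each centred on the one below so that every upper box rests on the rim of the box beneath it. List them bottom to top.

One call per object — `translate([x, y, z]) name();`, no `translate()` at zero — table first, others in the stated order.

table();
translate([583, 177, 778]) open_box();
translate([587, 187, 1147]) open_box_2();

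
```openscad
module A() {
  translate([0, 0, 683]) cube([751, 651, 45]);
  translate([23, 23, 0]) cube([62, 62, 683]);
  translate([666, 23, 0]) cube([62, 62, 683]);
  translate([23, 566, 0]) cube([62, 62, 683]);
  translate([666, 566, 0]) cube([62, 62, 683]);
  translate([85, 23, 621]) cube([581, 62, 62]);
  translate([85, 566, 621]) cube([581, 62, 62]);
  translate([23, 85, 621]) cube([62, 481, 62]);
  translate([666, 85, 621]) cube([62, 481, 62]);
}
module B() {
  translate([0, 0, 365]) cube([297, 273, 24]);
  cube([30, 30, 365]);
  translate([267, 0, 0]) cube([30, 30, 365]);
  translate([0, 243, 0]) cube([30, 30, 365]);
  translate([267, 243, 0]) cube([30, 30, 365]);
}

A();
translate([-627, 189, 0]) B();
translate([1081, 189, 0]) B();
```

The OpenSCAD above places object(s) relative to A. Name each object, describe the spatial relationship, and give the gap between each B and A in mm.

Each stool's nearest face is 330 mm from the table's bounding box.

A is a table. B is a stool. Two stools sit around the table at the −x, +x sides. The gap between each stool and the table is 330 mm.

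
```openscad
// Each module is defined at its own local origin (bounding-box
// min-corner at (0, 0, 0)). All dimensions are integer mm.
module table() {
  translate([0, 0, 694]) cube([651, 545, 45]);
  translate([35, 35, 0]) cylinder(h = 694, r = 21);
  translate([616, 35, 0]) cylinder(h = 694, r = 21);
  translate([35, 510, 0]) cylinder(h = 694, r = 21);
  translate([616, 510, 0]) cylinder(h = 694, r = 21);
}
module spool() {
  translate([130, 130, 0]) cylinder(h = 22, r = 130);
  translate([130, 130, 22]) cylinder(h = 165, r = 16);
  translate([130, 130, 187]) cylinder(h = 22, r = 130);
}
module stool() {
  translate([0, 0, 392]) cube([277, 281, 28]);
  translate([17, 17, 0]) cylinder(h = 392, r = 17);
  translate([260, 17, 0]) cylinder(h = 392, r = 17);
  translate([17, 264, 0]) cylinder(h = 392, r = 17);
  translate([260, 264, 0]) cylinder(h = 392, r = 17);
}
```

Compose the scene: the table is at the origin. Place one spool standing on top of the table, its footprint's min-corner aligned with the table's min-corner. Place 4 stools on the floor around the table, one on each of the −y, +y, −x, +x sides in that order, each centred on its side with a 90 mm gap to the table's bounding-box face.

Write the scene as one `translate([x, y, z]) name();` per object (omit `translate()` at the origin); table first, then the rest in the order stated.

table();
translate([0, 0, 739]) spool();
translate([187, -371, 0]) stool();
translate([187, 635, 0]) stool();
translate([-367, 132, 0]) stool();
translate([741, 132, 0]) stool();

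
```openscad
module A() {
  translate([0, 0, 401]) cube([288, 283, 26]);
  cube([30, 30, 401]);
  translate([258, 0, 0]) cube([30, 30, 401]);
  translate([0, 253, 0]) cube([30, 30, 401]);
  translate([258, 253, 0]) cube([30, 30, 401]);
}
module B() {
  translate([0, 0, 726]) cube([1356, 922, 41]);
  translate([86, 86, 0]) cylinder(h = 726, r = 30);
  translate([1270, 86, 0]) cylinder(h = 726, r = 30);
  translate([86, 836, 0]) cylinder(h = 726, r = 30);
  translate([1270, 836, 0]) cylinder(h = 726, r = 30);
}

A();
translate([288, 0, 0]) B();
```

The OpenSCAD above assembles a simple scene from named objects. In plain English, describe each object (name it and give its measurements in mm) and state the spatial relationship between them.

A is a simple wooden stool: a rectangular seat 288 mm (x) by 283 mm (y), 26 mm thick, top face at z = 427 mm, on four square legs, each 30×30 mm in cross-section. The legs rest on z = 0, each flush with a corner of the seat.

B is a rectangular dining table. The top is 1356×922×41 mm with its upper surface at z = 767 mm. It stands on four round legs of 60 mm diameter, each leg's bounding box inset 56 mm from the nearest pair of top edges, running from the floor to the underside of the top.

The table is against the stool's +x side, with their −y faces flush.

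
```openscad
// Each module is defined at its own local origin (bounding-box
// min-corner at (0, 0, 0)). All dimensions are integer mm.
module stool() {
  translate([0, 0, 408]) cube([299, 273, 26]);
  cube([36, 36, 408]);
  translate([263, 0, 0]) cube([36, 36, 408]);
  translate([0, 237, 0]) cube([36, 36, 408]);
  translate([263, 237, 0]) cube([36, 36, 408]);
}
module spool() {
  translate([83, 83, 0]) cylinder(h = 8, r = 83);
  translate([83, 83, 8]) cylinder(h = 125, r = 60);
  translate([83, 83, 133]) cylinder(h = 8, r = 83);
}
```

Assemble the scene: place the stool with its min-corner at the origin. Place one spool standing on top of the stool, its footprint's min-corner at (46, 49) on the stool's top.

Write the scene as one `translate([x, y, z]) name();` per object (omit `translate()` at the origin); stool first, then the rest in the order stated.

stool();
translate([46, 49, 434]) spool();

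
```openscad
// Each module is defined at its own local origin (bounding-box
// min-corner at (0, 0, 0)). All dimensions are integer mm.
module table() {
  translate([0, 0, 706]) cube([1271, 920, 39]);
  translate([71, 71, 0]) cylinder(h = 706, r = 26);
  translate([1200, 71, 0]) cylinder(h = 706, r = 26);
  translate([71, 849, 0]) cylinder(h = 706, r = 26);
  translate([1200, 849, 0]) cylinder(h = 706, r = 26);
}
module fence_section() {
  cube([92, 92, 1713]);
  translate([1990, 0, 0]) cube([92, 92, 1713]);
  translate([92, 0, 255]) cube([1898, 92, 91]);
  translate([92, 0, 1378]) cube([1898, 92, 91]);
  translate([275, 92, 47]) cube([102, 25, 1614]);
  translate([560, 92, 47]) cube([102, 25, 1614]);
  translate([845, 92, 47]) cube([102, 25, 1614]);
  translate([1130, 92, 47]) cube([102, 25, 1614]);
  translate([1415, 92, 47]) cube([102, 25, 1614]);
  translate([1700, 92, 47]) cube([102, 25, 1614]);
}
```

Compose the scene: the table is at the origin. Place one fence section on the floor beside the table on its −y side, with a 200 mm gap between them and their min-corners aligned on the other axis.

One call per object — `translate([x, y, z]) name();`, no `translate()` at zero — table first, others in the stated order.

table();
translate([0, -317, 0]) fence_section();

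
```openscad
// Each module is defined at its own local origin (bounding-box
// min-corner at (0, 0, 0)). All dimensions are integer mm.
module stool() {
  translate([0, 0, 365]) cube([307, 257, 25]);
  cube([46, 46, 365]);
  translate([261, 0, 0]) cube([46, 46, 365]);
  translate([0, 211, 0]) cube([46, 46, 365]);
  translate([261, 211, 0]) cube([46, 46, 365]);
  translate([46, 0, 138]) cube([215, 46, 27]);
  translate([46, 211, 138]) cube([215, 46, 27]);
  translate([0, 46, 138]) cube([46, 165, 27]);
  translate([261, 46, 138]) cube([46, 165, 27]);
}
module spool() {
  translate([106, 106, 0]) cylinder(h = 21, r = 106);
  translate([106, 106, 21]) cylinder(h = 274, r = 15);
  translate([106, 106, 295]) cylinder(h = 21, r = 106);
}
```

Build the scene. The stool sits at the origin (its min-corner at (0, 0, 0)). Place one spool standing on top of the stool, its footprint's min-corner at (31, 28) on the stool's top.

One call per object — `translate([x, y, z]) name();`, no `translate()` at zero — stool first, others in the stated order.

stool();
translate([31, 28, 390]) spool();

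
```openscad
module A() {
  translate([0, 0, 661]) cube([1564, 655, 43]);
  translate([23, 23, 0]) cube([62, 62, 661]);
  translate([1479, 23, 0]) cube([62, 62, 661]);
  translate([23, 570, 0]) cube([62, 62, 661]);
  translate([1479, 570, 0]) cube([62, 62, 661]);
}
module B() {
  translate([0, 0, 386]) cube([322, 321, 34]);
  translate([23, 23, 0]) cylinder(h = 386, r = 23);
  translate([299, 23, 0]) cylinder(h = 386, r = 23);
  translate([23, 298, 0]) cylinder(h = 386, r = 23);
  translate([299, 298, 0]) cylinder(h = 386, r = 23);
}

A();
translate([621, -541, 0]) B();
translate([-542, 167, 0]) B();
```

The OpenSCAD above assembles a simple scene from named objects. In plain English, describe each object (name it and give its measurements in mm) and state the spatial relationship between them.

A is a table with a 1564×655 mm rectangular top, 43 mm thick, top surface at z = 704 mm, supported by four 62×62 mm square legs, each inset 23 mm from the nearest pair of top edges, running from the floor.

B is a simple wooden stool: a rectangular seat 322 mm (x) by 321 mm (y), 34 mm thick, top face at z = 420 mm, on four round legs, each 46 mm in diameter. The legs rest on z = 0, each leg's axis is inset half a diameter from the nearest pair of seat edges (so the leg's bounding box is flush with the corner).

Two stools sit around the table at the −y, −x sides.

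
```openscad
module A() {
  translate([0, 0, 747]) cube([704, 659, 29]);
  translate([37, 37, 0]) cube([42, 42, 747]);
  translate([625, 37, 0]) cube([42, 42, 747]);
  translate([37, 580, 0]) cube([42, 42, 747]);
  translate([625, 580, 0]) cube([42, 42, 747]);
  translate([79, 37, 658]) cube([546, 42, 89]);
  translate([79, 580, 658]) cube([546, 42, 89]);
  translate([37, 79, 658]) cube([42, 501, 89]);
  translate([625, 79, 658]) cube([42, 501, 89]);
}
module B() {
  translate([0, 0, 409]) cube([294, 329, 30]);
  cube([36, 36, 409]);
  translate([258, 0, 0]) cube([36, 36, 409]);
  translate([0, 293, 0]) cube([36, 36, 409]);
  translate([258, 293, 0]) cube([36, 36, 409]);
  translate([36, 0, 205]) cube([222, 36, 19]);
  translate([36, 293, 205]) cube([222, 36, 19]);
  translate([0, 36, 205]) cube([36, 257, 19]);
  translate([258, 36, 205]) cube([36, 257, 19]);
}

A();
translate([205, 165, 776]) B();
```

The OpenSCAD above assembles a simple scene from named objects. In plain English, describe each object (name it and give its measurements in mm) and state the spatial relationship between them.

A is a table with a 704×659 mm rectangular top, 29 mm thick, top surface at z = 776 mm, supported by four 42×42 mm square legs, each inset 37 mm from the nearest pair of top edges, running from the floor. Four apron rails, 42 mm thick and 89 mm tall, run between adjacent legs with their top edges flush with the underside of the top and their outer faces flush with the legs' outer faces.

B is a four-legged stool. The seat is a 294×329×30 mm slab whose top surface is at z = 439 mm; four square legs, each 36×36 mm in cross-section, run from the floor (z = 0) to the underside of the seat, each flush with a corner of the seat. Four stretchers, 36 mm wide and 19 mm tall, connect adjacent legs with their undersides at z = 205 mm, each running between the inner faces of the legs it joins and aligned with the legs' outer faces on the other axis.

The stool is on top of the table, centred.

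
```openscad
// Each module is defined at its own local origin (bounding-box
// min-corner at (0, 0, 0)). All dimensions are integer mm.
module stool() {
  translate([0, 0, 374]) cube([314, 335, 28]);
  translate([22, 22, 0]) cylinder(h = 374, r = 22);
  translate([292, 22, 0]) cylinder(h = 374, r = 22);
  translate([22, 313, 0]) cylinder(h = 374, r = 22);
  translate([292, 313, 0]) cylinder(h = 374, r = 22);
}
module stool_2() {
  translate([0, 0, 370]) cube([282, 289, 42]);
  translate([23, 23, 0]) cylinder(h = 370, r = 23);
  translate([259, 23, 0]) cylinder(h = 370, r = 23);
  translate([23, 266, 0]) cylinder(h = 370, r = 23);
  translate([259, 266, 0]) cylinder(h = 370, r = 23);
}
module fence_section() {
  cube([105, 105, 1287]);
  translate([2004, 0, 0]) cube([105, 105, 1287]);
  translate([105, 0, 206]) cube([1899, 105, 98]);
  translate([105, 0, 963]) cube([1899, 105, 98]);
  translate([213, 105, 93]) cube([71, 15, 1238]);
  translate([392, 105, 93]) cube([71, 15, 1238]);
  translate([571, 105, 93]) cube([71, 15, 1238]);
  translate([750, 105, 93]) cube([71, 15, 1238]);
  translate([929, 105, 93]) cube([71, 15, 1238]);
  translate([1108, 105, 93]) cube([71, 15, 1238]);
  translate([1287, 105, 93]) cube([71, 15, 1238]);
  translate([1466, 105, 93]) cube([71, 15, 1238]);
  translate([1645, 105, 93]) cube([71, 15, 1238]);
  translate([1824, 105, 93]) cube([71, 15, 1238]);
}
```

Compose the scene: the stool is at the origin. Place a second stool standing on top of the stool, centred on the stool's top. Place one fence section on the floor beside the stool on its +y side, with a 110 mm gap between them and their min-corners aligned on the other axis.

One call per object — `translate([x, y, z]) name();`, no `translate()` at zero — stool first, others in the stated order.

stool();
translate([16, 23, 402]) stool_2();
translate([0, 445, 0]) fence_section();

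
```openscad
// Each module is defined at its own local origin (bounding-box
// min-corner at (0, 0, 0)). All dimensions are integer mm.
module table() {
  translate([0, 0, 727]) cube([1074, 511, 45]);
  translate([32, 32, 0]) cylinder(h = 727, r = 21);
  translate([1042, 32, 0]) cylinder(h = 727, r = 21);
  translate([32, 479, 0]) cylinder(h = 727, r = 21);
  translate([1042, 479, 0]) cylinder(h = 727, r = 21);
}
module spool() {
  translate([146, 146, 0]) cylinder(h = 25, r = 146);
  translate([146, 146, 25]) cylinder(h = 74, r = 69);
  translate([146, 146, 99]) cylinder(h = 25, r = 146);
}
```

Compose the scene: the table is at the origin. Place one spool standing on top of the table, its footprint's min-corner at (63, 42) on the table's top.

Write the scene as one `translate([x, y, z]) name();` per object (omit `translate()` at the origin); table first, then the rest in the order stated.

table();
translate([63, 42, 772]) spool();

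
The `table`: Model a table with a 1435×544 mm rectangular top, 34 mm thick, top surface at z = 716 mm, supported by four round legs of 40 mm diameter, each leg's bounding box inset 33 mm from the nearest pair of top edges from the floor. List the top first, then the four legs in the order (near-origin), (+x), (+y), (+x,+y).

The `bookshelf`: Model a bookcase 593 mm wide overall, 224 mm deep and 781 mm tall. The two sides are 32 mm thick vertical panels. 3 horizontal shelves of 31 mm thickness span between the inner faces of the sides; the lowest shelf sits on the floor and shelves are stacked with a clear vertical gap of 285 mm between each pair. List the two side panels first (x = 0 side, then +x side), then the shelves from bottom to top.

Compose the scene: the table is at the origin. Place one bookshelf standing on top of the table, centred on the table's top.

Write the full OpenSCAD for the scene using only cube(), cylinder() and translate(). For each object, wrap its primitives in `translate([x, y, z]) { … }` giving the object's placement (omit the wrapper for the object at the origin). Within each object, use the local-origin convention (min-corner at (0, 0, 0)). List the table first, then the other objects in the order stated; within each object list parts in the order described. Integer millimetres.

translate([0, 0, 682]) cube([1435, 544, 34]);
translate([53, 53, 0]) cylinder(h = 682, r = 20);
translate([1382, 53, 0]) cylinder(h = 682, r = 20);
translate([53, 491, 0]) cylinder(h = 682, r = 20);
translate([1382, 491, 0]) cylinder(h = 682, r = 20);
translate([421, 160, 716]) {
  cube([32, 224, 781]);
  translate([561, 0, 0]) cube([32, 224, 781]);
  translate([32, 0, 0]) cube([529, 224, 31]);
  translate([32, 0, 316]) cube([529, 224, 31]);
  translate([32, 0, 632]) cube([529, 224, 31]);
}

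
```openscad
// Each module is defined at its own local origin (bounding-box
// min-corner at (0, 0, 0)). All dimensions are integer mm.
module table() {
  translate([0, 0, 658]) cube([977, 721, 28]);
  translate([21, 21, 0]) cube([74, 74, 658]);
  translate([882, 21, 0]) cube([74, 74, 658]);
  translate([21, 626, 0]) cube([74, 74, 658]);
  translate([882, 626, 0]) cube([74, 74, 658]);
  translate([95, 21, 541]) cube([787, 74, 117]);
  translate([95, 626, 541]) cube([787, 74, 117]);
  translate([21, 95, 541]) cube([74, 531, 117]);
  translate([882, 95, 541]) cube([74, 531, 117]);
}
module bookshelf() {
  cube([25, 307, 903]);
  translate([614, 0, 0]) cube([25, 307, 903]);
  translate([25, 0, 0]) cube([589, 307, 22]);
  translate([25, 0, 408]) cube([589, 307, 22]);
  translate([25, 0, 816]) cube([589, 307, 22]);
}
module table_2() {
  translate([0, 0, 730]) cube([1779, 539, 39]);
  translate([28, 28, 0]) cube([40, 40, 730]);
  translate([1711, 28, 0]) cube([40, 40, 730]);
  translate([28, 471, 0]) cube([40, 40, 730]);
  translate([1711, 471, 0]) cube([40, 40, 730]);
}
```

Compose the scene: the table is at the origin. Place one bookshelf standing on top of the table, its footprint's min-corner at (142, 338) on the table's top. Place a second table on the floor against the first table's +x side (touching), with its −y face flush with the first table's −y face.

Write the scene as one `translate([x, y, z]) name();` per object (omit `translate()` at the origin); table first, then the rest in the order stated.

table();
translate([142, 338, 686]) bookshelf();
translate([977, 0, 0]) table_2();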